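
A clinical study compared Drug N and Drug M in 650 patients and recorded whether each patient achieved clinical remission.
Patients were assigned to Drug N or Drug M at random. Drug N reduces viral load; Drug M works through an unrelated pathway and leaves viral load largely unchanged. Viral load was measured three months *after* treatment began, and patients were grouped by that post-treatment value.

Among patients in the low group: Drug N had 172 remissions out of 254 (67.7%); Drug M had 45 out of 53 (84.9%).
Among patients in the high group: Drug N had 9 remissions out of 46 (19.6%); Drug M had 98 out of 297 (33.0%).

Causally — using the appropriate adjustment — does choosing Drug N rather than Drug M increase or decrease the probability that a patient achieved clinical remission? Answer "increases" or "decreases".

Viral load is recorded after the drug and is itself shifted by it — it sits on the causal path from drug to outcome. Conditioning on a mediator would strip out part of the effect we want; the pooled comparison gives the total causal effect.
Pooled: Drug N 60.3% vs Drug M 40.9%; Drug N is higher overall.

increases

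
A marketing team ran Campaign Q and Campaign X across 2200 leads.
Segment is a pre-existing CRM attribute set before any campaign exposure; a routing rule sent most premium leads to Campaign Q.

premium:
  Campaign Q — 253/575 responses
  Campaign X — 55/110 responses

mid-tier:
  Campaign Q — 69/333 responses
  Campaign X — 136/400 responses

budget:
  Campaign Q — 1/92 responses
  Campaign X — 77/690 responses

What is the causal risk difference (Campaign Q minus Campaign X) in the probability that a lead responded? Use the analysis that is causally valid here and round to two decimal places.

-0.10

Customer segment is set before the campaign has any effect — it is not caused by the campaign — and it independently drives the outcome. That makes it a confounder, so the causal comparison is within customer segment levels.
Adjusting over the population distribution of customer segment: 0.311·(0.440−0.500) + 0.333·(0.207−0.340) + 0.355·(0.011−0.112) = -0.099.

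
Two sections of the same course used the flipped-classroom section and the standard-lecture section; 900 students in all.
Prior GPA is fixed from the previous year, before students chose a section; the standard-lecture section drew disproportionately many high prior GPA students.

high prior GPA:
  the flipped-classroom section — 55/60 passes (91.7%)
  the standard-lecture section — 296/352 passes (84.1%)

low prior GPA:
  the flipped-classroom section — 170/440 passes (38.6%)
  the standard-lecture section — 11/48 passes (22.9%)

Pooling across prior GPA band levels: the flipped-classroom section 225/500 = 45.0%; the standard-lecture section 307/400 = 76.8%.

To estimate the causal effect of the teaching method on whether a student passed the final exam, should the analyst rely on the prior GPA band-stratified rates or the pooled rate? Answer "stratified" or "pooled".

The stratified and pooled comparisons disagree (the flipped-classroom section wins within each prior GPA band; the standard-lecture section wins overall), so the answer turns on the causal role of prior GPA band.
Prior GPA band is set before the teaching method has any effect — it is not caused by the teaching method — and it independently drives the outcome. That makes it a confounder, so the causal comparison is within prior GPA band levels.
Within each level — high prior GPA: 91.7% vs 84.1%; low prior GPA: 38.6% vs 22.9% — the flipped-classroom section is higher every time.

stratified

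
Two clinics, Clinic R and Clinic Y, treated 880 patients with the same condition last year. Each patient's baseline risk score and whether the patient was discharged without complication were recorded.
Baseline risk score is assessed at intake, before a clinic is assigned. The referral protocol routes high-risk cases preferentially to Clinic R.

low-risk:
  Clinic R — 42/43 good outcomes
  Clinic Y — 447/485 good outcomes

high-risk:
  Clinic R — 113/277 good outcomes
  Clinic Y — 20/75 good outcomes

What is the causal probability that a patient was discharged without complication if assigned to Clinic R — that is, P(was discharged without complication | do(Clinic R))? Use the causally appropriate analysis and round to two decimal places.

Here baseline risk score is a common cause — it drives both which clinic a case falls under and the outcome. The crude comparison mixes populations; the stratum-specific rates are the causally relevant ones.
Standardising Clinic R to the population baseline risk score mix: 0.600·42/43 + 0.400·113/277 = 0.749.

0.75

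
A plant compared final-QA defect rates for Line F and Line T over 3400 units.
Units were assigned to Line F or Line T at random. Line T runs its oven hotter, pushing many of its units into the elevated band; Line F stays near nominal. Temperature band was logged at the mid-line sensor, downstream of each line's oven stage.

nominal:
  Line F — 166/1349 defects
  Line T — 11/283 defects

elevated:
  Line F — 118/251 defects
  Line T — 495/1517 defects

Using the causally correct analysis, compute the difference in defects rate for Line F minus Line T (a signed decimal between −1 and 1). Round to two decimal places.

-0.10

The in-process temperature band-specific comparison favours Line T throughout, but the pooled figures favour Line F. The question is whether to condition on in-process temperature band.
Stratifying would compare lines among units the lines themselves sorted into in-process temperature band groups — a form of selection on an intermediate. The unconditioned pooled rates give the total causal effect.
The causal difference is the pooled difference: 0.177 − 0.281 = -0.104.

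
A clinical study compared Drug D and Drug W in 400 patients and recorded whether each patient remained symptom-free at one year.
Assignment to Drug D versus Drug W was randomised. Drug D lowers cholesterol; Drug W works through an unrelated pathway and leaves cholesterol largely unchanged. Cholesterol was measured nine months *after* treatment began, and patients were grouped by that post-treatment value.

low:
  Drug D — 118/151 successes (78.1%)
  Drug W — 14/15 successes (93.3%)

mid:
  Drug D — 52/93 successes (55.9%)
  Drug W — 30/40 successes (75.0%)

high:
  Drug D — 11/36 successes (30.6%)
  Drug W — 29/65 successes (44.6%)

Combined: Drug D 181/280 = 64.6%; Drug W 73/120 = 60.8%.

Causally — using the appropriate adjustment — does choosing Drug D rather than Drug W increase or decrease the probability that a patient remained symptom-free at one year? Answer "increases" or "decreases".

increases

Drug W is higher inside every cholesterol stratum but Drug D is higher in aggregate. Whether to stratify depends on how cholesterol relates to the drug.
Cholesterol is recorded after the drug and is itself shifted by it — it sits on the causal path from drug to outcome. Conditioning on a mediator would strip out part of the effect we want; the pooled comparison gives the total causal effect.
Pooled: Drug D 64.6% vs Drug W 60.8%; Drug D is higher overall.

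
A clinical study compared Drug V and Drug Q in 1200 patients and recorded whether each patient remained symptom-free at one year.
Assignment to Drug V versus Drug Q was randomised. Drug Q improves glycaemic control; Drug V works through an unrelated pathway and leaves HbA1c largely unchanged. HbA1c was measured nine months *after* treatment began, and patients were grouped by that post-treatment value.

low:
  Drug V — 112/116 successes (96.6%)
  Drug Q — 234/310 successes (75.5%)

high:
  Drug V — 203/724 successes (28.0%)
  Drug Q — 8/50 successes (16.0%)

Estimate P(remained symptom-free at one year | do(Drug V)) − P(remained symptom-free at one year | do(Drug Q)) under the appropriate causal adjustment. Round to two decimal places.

The stratified and pooled comparisons disagree (Drug V wins within each HbA1c; Drug Q wins overall), so the answer turns on the causal role of HbA1c.
Because the drug influences HbA1c, HbA1c is a post-treatment mediator, not a confounder. Stratifying on it would bias the estimate; the causal effect is the crude pooled difference.
The causal difference is the pooled difference: 0.375 − 0.672 = -0.297.

-0.30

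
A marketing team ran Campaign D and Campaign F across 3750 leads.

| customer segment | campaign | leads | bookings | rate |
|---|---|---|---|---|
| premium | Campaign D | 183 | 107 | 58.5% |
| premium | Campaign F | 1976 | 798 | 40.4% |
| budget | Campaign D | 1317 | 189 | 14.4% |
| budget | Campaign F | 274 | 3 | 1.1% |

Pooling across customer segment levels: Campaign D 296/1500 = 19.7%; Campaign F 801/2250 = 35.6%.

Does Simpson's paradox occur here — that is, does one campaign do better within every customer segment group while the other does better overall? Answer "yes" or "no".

Within each customer segment level (premium 58.5% vs 40.4%; budget 14.4% vs 1.1%), Campaign D has the higher rate every time. Pooled: 19.7% vs 35.6% — Campaign F has the higher rate overall. The two comparisons disagree.

yes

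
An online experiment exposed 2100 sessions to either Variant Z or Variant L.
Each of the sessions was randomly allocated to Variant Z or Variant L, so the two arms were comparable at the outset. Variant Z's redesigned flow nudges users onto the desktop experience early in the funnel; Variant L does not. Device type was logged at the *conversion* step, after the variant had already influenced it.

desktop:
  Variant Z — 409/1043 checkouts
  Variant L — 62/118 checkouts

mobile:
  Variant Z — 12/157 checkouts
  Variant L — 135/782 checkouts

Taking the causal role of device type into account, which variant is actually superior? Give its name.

Variant Z

Stratifying would compare variants among sessions the variants themselves sorted into device type groups — a form of selection on an intermediate. The unconditioned pooled rates give the total causal effect.
Pooled: Variant Z 35.1% vs Variant L 21.9%; Variant Z is higher overall.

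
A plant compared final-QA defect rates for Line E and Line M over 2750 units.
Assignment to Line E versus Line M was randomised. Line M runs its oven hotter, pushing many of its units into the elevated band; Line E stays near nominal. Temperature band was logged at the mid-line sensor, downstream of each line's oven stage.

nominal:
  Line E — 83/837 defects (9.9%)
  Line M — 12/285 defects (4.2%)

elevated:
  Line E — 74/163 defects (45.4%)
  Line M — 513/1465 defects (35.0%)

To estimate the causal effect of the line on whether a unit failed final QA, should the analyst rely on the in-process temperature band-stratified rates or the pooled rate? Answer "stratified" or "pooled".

pooled

The distribution of in-process temperature band is itself part of what the line does — it is an intermediate outcome. Holding it fixed would remove that part of the effect; the total effect is the pooled difference.
Pooled: Line E 15.7% vs Line M 30.0%; Line E is lower overall.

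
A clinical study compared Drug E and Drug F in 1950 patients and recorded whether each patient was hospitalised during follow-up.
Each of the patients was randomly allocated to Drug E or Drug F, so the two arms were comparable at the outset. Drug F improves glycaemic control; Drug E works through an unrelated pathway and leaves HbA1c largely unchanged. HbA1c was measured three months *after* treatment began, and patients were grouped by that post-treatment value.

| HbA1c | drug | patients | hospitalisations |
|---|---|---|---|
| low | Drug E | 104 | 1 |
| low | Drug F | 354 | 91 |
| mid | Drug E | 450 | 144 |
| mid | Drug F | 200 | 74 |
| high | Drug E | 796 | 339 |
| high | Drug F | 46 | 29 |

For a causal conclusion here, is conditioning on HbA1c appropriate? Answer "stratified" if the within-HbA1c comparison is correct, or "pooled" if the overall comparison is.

pooled

Because the drug influences HbA1c, HbA1c is a post-treatment mediator, not a confounder. Stratifying on it would bias the estimate; the causal effect is the crude pooled difference.
Pooled: Drug E 35.9% vs Drug F 32.3%; Drug F is lower overall.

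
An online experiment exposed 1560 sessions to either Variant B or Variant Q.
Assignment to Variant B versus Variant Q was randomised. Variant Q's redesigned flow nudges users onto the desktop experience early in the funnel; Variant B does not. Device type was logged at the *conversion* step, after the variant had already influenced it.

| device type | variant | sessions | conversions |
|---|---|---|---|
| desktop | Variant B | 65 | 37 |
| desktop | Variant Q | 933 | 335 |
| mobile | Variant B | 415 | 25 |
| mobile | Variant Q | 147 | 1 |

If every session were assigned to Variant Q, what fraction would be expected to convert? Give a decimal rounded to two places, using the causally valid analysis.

The stratified and pooled comparisons disagree (Variant B wins within each device type; Variant Q wins overall), so the answer turns on the causal role of device type.
Stratifying would compare variants among sessions the variants themselves sorted into device type groups — a form of selection on an intermediate. The unconditioned pooled rates give the total causal effect.
So P(outcome | do(Variant Q)) is just the pooled rate for Variant Q: 336/1080 = 0.311.

0.31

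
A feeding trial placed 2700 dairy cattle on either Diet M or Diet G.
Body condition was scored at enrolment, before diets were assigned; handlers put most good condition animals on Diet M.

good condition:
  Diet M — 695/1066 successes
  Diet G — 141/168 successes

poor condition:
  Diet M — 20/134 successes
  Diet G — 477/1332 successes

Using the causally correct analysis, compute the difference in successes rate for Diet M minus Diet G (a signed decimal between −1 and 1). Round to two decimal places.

-0.20

Since starting body condition is a pre-existing factor (not a product of the diet) and it affects the outcome on its own, it is a confounder. The stratified rates, not the pooled rate, identify the causal effect.
Adjusting over the population distribution of starting body condition: 0.457·(0.652−0.839) + 0.543·(0.149−0.358) = -0.199.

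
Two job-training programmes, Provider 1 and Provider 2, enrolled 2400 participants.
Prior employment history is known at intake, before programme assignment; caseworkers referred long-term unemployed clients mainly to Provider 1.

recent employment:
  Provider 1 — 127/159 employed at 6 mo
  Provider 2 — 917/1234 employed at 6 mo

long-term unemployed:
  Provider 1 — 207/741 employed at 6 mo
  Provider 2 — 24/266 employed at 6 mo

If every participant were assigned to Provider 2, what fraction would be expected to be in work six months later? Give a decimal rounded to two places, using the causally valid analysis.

The prior employment history-specific comparison favours Provider 1 throughout, but the pooled figures favour Provider 2. The question is whether to condition on prior employment history.
Prior employment history is set before the programme has any effect — it is not caused by the programme — and it independently drives the outcome. That makes it a confounder, so the causal comparison is within prior employment history levels.
Standardising Provider 2 to the population prior employment history mix: 0.580·917/1234 + 0.420·24/266 = 0.469.

0.47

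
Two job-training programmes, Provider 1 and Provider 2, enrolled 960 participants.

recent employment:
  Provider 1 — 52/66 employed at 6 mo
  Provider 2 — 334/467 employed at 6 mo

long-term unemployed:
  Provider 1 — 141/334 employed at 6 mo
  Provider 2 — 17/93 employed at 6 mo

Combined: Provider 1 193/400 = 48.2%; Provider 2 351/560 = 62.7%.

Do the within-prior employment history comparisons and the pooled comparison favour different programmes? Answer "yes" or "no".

Within each prior employment history level (recent employment 78.8% vs 71.5%; long-term unemployed 42.2% vs 18.3%), Provider 1 has the higher rate every time. Pooled: 48.2% vs 62.7% — Provider 2 has the higher rate overall. The two comparisons disagree.

yes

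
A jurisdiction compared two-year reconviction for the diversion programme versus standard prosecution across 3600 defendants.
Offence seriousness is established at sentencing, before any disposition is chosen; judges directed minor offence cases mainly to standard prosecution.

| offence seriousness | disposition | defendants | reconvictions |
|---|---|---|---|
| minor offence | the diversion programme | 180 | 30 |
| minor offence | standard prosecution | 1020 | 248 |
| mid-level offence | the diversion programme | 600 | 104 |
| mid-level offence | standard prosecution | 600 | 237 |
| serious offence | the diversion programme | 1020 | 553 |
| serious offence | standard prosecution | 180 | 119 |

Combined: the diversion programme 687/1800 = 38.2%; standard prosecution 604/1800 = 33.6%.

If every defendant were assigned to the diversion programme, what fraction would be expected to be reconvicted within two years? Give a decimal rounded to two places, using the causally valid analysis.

The stratified and pooled comparisons disagree (the diversion programme wins within each offence seriousness; standard prosecution wins overall), so the answer turns on the causal role of offence seriousness.
Offence seriousness differs across dispositions for reasons unrelated to any effect of the disposition itself, and it separately predicts the outcome — a classic confounder. We must compare within offence seriousness levels.
Standardising the diversion programme to the population offence seriousness mix: 0.333·30/180 + 0.333·104/600 + 0.333·553/1020 = 0.294.

0.29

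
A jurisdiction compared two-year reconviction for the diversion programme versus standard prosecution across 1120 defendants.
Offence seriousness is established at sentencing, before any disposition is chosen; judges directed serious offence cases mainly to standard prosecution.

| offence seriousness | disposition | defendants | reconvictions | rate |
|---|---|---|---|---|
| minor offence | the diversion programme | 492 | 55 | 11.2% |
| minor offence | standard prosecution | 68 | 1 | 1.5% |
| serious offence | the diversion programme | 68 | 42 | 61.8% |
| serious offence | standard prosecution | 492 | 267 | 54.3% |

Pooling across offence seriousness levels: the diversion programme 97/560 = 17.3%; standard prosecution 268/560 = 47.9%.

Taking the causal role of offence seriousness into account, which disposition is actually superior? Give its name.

Nothing the disposition does changes offence seriousness; the imbalance is an allocation artefact. With offence seriousness also predicting the outcome, the pooled figure is confounded, and the within-stratum comparison is the causal one.
Within each level — minor offence: 11.2% vs 1.5%; serious offence: 61.8% vs 54.3% — standard prosecution is lower every time.

standard prosecution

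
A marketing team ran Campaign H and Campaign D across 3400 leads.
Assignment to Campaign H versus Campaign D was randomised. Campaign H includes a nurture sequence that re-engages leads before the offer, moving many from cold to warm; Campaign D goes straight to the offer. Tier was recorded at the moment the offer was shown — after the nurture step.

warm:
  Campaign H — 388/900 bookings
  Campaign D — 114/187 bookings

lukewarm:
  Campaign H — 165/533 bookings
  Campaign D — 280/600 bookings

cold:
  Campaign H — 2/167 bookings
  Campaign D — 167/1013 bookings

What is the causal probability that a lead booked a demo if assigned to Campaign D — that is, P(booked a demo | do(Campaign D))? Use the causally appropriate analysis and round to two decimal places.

0.31

The engagement tier-specific comparison favours Campaign D throughout, but the pooled figures favour Campaign H. The question is whether to condition on engagement tier.
Stratifying would compare campaigns among leads the campaigns themselves sorted into engagement tier groups — a form of selection on an intermediate. The unconditioned pooled rates give the total causal effect.
So P(outcome | do(Campaign D)) is just the pooled rate for Campaign D: 561/1800 = 0.312.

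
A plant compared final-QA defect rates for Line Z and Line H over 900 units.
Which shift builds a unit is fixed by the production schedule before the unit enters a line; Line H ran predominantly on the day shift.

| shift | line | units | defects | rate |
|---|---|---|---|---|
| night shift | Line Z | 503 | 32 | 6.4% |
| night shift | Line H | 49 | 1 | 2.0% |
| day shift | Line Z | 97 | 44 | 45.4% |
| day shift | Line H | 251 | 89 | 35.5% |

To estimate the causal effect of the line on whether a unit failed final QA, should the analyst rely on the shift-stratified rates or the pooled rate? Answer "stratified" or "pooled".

stratified

Since shift is a pre-existing factor (not a product of the line) and it affects the outcome on its own, it is a confounder. The stratified rates, not the pooled rate, identify the causal effect.
Within each level — night shift: 6.4% vs 2.0%; day shift: 45.4% vs 35.5% — Line H is lower every time.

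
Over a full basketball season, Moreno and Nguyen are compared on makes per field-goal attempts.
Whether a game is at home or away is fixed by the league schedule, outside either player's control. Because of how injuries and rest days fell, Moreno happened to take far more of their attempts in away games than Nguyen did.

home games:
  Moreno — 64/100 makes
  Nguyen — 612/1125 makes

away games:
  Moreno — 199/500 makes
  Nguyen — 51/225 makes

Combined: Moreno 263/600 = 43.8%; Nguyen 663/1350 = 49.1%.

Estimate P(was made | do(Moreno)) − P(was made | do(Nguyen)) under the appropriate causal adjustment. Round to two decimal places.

+0.12

Within every game venue level Moreno has the higher rate, yet pooled Nguyen does — Simpson's reversal.
Game venue differs across players for reasons unrelated to any effect of the player itself, and it separately predicts the outcome — a classic confounder. We must compare within game venue levels.
Adjusting over the population distribution of game venue: 0.628·(0.640−0.544) + 0.372·(0.398−0.227) = +0.124.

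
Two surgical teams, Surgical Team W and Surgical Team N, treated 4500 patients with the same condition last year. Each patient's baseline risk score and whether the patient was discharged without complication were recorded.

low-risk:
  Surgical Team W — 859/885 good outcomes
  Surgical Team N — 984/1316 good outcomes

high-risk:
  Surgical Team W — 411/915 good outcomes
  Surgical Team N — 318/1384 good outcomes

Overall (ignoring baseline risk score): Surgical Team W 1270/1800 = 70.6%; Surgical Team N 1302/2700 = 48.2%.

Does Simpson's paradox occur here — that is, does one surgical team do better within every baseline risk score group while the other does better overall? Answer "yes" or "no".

no

Within each baseline risk score level (low-risk 97.1% vs 74.8%; high-risk 44.9% vs 23.0%), Surgical Team W has the higher rate every time. Pooled: 70.6% vs 48.2% — Surgical Team W has the higher rate overall. They agree.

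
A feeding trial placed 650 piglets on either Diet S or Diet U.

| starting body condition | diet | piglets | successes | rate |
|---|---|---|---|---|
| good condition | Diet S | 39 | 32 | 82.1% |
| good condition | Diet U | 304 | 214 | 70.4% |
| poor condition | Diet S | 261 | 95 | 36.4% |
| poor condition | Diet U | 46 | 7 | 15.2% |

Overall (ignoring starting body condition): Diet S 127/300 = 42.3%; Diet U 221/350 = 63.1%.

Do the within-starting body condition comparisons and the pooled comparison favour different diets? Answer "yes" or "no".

Within each starting body condition level (good condition 82.1% vs 70.4%; poor condition 36.4% vs 15.2%), Diet S has the higher rate every time. Pooled: 42.3% vs 63.1% — Diet U has the higher rate overall. The two comparisons disagree.

yes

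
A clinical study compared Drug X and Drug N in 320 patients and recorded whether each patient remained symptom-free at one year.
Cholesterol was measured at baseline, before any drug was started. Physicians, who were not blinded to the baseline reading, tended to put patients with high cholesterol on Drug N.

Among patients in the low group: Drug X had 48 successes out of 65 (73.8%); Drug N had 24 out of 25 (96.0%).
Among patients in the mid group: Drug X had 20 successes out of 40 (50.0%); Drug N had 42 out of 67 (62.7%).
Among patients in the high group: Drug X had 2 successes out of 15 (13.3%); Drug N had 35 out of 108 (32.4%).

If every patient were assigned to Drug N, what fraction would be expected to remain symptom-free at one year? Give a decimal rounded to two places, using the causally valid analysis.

0.60

The stratified and pooled comparisons disagree (Drug N wins within each cholesterol; Drug X wins overall), so the answer turns on the causal role of cholesterol.
Since cholesterol is a pre-existing factor (not a product of the drug) and it affects the outcome on its own, it is a confounder. The stratified rates, not the pooled rate, identify the causal effect.
Standardising Drug N to the population cholesterol mix: 0.281·24/25 + 0.334·42/67 + 0.384·35/108 = 0.604.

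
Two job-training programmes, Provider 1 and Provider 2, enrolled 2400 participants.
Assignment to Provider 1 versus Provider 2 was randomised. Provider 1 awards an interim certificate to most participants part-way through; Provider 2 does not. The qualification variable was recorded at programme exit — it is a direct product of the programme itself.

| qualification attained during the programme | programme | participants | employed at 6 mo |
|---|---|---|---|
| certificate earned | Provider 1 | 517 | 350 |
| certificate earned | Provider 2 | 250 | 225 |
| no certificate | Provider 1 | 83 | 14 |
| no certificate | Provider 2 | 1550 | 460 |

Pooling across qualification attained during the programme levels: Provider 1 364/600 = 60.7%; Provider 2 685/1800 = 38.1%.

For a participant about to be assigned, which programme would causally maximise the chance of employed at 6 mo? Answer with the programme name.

Within every qualification attained during the programme level Provider 2 has the higher rate, yet pooled Provider 1 does — Simpson's reversal.
Qualification attained during the programme is downstream of the programme. One should not condition on a consequence of treatment, so the overall rates are the right comparison.
Pooled: Provider 1 60.7% vs Provider 2 38.1%; Provider 1 is higher overall.

Provider 1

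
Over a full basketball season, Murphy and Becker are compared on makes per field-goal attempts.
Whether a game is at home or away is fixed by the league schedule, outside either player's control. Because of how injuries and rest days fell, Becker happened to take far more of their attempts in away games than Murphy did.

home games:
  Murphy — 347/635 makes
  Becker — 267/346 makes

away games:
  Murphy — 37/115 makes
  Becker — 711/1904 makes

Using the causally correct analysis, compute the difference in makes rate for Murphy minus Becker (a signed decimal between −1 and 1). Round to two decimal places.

-0.11

The imbalance in game venue arose from how field-goal attempts were allocated, not from anything the player did; and game venue independently affects the outcome. The pooled gap is confounded — condition on game venue.
Adjusting over the population distribution of game venue: 0.327·(0.546−0.772) + 0.673·(0.322−0.373) = -0.108.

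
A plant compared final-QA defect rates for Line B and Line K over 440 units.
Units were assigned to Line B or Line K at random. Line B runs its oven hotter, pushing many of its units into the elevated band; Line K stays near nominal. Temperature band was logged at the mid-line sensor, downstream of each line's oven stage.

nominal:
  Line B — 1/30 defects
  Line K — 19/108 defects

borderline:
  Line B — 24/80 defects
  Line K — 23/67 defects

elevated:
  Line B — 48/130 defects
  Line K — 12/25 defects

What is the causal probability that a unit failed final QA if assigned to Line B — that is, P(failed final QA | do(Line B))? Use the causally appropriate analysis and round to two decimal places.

0.30

The stratified and pooled comparisons disagree (Line B wins within each in-process temperature band; Line K wins overall), so the answer turns on the causal role of in-process temperature band.
In-process temperature band lies on the pathway line → in-process temperature band → outcome, so adjusting for it blocks the indirect effect. For the total causal effect of line, use the unadjusted pooled rates.
So P(outcome | do(Line B)) is just the pooled rate for Line B: 73/240 = 0.304.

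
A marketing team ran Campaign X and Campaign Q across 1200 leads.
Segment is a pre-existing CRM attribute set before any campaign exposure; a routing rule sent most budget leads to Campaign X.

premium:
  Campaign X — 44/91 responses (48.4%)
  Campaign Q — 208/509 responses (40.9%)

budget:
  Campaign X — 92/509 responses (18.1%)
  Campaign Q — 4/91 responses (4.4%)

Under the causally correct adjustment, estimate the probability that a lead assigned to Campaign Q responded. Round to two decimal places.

The stratified and pooled comparisons disagree (Campaign X wins within each customer segment; Campaign Q wins overall), so the answer turns on the causal role of customer segment.
The imbalance in customer segment arose from how leads were allocated, not from anything the campaign did; and customer segment independently affects the outcome. The pooled gap is confounded — condition on customer segment.
Standardising Campaign Q to the population customer segment mix: 0.500·208/509 + 0.500·4/91 = 0.226.

0.23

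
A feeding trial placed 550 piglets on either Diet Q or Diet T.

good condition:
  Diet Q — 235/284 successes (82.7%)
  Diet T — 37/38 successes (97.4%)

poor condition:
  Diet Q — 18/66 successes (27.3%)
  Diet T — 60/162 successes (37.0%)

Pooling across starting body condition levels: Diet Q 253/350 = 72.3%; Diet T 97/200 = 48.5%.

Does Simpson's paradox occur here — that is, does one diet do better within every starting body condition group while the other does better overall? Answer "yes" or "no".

yes

Within each starting body condition level (good condition 82.7% vs 97.4%; poor condition 27.3% vs 37.0%), Diet T has the higher rate every time. Pooled: 72.3% vs 48.5% — Diet Q has the higher rate overall. The two comparisons disagree.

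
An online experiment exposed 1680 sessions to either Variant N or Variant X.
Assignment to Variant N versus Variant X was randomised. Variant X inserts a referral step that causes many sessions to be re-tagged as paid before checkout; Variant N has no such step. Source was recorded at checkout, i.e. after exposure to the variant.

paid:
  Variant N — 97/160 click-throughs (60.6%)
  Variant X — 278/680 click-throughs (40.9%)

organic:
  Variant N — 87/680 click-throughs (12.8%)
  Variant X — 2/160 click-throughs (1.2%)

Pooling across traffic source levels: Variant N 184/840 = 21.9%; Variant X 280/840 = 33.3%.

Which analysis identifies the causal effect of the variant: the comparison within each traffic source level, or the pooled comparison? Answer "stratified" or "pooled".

Variant N is higher inside every traffic source stratum but Variant X is higher in aggregate. Whether to stratify depends on how traffic source relates to the variant.
The distribution of traffic source is itself part of what the variant does — it is an intermediate outcome. Holding it fixed would remove that part of the effect; the total effect is the pooled difference.
Pooled: Variant N 21.9% vs Variant X 33.3%; Variant X is higher overall.

pooled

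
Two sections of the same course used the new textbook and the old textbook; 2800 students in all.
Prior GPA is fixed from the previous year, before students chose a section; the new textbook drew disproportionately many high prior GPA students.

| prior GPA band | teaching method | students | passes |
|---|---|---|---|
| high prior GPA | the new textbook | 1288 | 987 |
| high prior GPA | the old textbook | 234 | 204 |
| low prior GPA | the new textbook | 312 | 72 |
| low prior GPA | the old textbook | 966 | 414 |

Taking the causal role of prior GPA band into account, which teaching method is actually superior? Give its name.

The imbalance in prior GPA band arose from how students were allocated, not from anything the teaching method did; and prior GPA band independently affects the outcome. The pooled gap is confounded — condition on prior GPA band.
Within each level — high prior GPA: 76.6% vs 87.2%; low prior GPA: 23.1% vs 42.9% — the old textbook is higher every time.

the old textbook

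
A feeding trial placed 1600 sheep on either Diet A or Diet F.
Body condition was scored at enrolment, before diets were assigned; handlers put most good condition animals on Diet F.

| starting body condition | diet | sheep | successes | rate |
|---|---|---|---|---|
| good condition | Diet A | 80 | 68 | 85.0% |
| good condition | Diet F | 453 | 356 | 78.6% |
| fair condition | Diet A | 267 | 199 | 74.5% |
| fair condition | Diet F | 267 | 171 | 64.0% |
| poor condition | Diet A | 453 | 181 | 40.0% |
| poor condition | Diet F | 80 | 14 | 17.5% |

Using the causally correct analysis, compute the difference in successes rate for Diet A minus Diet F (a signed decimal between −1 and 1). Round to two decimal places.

+0.13

Here starting body condition is a common cause — it drives both which diet a case falls under and the outcome. The crude comparison mixes populations; the stratum-specific rates are the causally relevant ones.
Adjusting over the population distribution of starting body condition: 0.333·(0.850−0.786) + 0.334·(0.745−0.640) + 0.333·(0.400−0.175) = +0.131.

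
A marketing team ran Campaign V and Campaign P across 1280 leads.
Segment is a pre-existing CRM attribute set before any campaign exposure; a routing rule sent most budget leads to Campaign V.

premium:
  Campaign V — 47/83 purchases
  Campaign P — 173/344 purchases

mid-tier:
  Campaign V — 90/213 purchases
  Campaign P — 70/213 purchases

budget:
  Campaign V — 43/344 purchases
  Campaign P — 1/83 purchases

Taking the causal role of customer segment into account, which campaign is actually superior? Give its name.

Within every customer segment level Campaign V has the higher rate, yet pooled Campaign P does — Simpson's reversal.
The imbalance in customer segment arose from how leads were allocated, not from anything the campaign did; and customer segment independently affects the outcome. The pooled gap is confounded — condition on customer segment.
Within each level — premium: 56.6% vs 50.3%; mid-tier: 42.3% vs 32.9%; budget: 12.5% vs 1.2% — Campaign V is higher every time.

Campaign V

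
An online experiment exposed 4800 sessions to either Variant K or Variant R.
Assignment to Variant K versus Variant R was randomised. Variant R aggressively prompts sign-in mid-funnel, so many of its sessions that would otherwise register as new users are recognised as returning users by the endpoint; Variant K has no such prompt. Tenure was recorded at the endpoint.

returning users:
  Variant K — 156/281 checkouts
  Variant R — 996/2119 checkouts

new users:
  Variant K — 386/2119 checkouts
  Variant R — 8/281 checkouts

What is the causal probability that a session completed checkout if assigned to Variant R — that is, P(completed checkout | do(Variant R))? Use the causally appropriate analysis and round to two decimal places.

Stratifying would compare variants among sessions the variants themselves sorted into user tenure groups — a form of selection on an intermediate. The unconditioned pooled rates give the total causal effect.
So P(outcome | do(Variant R)) is just the pooled rate for Variant R: 1004/2400 = 0.418.

0.42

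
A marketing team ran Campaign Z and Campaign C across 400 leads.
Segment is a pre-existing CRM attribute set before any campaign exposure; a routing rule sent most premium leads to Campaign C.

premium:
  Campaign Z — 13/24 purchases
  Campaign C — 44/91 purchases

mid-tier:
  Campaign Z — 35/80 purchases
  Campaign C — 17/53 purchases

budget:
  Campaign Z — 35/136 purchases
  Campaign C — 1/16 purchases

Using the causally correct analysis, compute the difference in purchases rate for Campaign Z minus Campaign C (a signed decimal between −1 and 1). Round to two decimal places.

The imbalance in customer segment arose from how leads were allocated, not from anything the campaign did; and customer segment independently affects the outcome. The pooled gap is confounded — condition on customer segment.
Adjusting over the population distribution of customer segment: 0.287·(0.542−0.484) + 0.333·(0.438−0.321) + 0.380·(0.257−0.062) = +0.130.

+0.13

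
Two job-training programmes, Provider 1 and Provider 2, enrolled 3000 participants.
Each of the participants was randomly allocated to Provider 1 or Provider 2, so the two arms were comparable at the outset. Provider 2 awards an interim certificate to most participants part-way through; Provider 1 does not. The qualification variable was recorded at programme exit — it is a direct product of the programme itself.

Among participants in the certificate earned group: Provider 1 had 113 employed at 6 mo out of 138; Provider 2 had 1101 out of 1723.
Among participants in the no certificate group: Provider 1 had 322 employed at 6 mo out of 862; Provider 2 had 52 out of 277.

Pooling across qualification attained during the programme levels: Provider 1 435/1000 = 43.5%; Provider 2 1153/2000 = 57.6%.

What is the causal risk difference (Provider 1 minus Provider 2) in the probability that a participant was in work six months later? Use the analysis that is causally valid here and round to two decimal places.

-0.14

Because the programme influences qualification attained during the programme, qualification attained during the programme is a post-treatment mediator, not a confounder. Stratifying on it would bias the estimate; the causal effect is the crude pooled difference.
The causal difference is the pooled difference: 0.435 − 0.577 = -0.141.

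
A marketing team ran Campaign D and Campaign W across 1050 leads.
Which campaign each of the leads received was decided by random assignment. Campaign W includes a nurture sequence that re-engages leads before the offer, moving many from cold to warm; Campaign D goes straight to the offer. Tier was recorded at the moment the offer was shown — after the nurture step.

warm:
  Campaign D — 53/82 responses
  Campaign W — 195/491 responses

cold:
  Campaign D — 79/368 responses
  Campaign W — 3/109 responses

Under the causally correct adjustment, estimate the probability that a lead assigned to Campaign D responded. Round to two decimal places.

Within every engagement tier level Campaign D has the higher rate, yet pooled Campaign W does — Simpson's reversal.
The distribution of engagement tier is itself part of what the campaign does — it is an intermediate outcome. Holding it fixed would remove that part of the effect; the total effect is the pooled difference.
So P(outcome | do(Campaign D)) is just the pooled rate for Campaign D: 132/450 = 0.293.

0.29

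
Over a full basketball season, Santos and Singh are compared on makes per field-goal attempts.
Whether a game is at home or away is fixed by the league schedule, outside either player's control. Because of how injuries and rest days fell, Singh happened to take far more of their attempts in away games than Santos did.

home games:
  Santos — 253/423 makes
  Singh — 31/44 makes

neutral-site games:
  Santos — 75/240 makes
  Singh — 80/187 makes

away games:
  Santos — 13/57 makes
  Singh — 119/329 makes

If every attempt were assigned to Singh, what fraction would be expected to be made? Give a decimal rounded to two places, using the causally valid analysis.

0.51

The imbalance in game venue arose from how field-goal attempts were allocated, not from anything the player did; and game venue independently affects the outcome. The pooled gap is confounded — condition on game venue.
Standardising Singh to the population game venue mix: 0.365·31/44 + 0.334·80/187 + 0.302·119/329 = 0.509.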